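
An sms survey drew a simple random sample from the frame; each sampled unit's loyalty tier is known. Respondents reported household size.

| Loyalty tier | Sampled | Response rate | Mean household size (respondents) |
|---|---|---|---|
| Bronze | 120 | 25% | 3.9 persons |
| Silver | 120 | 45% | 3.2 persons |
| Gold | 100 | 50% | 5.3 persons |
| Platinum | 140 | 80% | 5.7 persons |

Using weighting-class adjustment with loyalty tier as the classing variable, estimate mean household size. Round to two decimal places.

4.54

With weight = n_sampled/n_responded per class, the weighted class total is n_sampled:
  Bronze: 120 × 3.9 = 468
  Silver: 120 × 3.2 = 384
  Gold: 100 × 5.3 = 530
  Platinum: 140 × 5.7 = 798
Adjusted estimate = 2180 / 480 = 4.54167 → 4.54.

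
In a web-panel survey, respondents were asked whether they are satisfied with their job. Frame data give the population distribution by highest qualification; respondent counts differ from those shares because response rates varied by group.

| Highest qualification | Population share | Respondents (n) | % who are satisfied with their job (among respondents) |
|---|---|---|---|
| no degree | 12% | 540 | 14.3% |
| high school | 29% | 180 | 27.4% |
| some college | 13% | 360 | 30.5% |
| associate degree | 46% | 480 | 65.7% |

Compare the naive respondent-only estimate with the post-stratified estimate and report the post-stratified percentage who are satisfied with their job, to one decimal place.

43.8%

Without adjustment, the pooled respondent share is:
  (540/1560)×14.3 + (180/1560)×27.4 + (360/1560)×30.5 + (480/1560)×65.7 = 35.3654%
Post-stratified estimate weights by population shares:
  0.12×14.3 + 0.29×27.4 + 0.13×30.5 + 0.46×65.7 = 43.849%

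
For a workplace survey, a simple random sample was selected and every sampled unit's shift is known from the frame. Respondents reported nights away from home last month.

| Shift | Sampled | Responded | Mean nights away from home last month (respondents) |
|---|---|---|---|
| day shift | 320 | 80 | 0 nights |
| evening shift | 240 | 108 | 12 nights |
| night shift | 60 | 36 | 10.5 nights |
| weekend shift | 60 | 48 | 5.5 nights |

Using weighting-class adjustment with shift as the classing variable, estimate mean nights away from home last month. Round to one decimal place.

Class response rates: day shift 80/320 = 25%, evening shift 108/240 = 45%, night shift 36/60 = 60%, weekend shift 48/60 = 80%.
Each respondent's weight = sampled/responded in their class; summing within a class gives n_sampled, so:
  day shift: 320 × 0 = 0
  evening shift: 240 × 12 = 2880
  night shift: 60 × 10.5 = 630
  weekend shift: 60 × 5.5 = 330
Adjusted estimate = 3840 / 680 = 5.64706 → 5.6.

5.6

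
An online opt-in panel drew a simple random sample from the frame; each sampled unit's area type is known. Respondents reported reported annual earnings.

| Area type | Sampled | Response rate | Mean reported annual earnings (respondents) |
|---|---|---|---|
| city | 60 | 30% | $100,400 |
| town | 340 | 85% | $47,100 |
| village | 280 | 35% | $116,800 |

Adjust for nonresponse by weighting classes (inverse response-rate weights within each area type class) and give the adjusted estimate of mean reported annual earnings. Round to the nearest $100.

With weight = n_sampled/n_responded per class, the weighted class total is n_sampled:
  city: 60 × 100,400 = 6,024,000
  town: 340 × 47,100 = 16,014,000
  village: 280 × 116,800 = 32,704,000
Adjusted estimate = 54,742,000 / 680 = 80502.9 → $80,500.

$80,500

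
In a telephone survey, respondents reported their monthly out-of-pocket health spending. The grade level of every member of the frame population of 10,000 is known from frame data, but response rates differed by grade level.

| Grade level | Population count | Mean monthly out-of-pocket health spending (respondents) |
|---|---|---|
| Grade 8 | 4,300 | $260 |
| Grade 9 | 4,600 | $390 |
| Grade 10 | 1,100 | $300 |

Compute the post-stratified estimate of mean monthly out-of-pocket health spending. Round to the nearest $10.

$320

Each cell contributes population-share × respondent value:
  Grade 8: (4,300/10,000) × 260 = 111.8
  Grade 9: (4,600/10,000) × 390 = 179.4
  Grade 10: (1,100/10,000) × 300 = 33
Post-stratified estimate = 324.2 → $320.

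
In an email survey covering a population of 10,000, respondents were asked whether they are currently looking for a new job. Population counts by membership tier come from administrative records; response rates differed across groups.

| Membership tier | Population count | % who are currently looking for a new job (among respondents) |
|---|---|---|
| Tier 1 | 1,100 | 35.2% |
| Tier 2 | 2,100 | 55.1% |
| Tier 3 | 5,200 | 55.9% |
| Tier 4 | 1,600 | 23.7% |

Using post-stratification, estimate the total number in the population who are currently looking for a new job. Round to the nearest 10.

4,830

Each cell contributes its population count × the respondent rate:
  Tier 1: 1,100 × 35.2% = 387.2
  Tier 2: 2,100 × 55.1% = 1157.1
  Tier 3: 5,200 × 55.9% = 2906.8
  Tier 4: 1,600 × 23.7% = 379.2
Estimated total = 4830.3 → 4,830.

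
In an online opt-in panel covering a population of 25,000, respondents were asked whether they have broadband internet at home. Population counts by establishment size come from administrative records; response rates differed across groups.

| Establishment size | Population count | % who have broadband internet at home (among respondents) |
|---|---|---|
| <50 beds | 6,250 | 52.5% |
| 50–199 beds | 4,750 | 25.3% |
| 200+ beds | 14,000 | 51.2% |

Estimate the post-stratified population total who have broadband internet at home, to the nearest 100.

Apply each group's respondent rate to its population count:
  <50 beds: 6,250 × 52.5% = 3281.25
  50–199 beds: 4,750 × 25.3% = 1201.75
  200+ beds: 14,000 × 51.2% = 7168
Estimated total = 11,651 → 11,700.

11,700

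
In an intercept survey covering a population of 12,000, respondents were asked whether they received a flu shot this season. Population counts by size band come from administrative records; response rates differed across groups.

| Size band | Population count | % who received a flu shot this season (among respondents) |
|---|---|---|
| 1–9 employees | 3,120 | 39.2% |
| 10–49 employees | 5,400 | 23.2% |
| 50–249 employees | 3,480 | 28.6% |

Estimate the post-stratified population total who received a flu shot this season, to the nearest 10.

Apply each group's respondent rate to its population count:
  1–9 employees: 3,120 × 39.2% = 1223.04
  10–49 employees: 5,400 × 23.2% = 1252.8
  50–249 employees: 3,480 × 28.6% = 995.28
Estimated total = 3471.12 → 3,470.

3,470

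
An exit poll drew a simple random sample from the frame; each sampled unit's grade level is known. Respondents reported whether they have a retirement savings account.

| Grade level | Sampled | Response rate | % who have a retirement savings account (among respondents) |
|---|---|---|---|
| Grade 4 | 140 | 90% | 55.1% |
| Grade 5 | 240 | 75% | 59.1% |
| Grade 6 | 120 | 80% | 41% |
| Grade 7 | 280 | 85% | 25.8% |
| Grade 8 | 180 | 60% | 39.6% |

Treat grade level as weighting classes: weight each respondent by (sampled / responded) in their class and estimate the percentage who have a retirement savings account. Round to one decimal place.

Inverse-response-rate weighting restores each class to its sampled count, so class totals weight by n_sampled:
  Grade 4: 140 × 55.1 = 7714
  Grade 5: 240 × 59.1 = 14,184
  Grade 6: 120 × 41 = 4920
  Grade 7: 280 × 25.8 = 7224
  Grade 8: 180 × 39.6 = 7128
Adjusted estimate = 41,170 / 960 = 42.8854 → 42.9%.

42.9%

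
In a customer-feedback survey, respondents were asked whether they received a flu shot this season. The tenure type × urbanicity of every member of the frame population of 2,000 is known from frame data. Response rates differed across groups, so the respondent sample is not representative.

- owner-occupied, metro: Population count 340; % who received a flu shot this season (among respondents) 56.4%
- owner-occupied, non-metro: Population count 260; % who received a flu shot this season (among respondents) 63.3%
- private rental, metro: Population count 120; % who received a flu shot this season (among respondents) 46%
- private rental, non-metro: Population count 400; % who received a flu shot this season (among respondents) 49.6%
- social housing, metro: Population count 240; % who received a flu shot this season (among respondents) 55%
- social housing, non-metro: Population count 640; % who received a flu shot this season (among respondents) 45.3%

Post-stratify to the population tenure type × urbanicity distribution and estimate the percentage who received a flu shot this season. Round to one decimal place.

51.6%

Weight each group's respondent value by its population share:
  owner-occupied, metro: (340/2,000) × 56.4 = 9.588
  owner-occupied, non-metro: (260/2,000) × 63.3 = 8.229
  private rental, metro: (120/2,000) × 46 = 2.76
  private rental, non-metro: (400/2,000) × 49.6 = 9.92
  social housing, metro: (240/2,000) × 55 = 6.6
  social housing, non-metro: (640/2,000) × 45.3 = 14.496
Post-stratified estimate = 51.593 → 51.6%.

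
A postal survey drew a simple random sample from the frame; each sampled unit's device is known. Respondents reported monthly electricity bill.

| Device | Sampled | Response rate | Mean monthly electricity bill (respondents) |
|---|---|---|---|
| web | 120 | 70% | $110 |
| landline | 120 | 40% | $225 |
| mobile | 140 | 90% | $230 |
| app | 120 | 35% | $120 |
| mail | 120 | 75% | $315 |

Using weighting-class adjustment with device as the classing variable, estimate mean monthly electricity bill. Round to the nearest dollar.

Each respondent's weight = sampled/responded in their class; summing within a class gives n_sampled, so:
  web: 120 × 110 = 13,200
  landline: 120 × 225 = 27,000
  mobile: 140 × 230 = 32,200
  app: 120 × 120 = 14,400
  mail: 120 × 315 = 37,800
Adjusted estimate = 124,600 / 620 = 200.968 → $201.

$201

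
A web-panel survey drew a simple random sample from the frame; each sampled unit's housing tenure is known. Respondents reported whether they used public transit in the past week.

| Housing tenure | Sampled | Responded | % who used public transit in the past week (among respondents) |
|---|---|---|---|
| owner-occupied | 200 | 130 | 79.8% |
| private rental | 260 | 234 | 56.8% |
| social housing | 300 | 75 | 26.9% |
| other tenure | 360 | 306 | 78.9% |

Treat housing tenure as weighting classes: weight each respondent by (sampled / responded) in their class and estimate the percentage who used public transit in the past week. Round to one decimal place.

60.0%

Class response rates: owner-occupied 130/200 = 65%, private rental 234/260 = 90%, social housing 75/300 = 25%, other tenure 306/360 = 85%.
Inverse-response-rate weighting restores each class to its sampled count, so class totals weight by n_sampled:
  owner-occupied: 200 × 79.8 = 15,960
  private rental: 260 × 56.8 = 14,768
  social housing: 300 × 26.9 = 8070
  other tenure: 360 × 78.9 = 28404
Adjusted estimate = 67,202 / 1,120 = 60.0018 → 60.0%.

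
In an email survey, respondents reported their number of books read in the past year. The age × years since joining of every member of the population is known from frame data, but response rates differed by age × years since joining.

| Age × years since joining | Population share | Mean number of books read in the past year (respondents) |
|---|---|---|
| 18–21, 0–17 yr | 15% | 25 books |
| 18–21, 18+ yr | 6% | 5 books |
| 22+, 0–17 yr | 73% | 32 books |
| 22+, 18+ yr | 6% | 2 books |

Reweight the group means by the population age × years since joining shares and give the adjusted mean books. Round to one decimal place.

Post-stratification weights by population share, not respondent share:
  18–21, 0–17 yr: 0.15 × 25 = 3.75
  18–21, 18+ yr: 0.06 × 5 = 0.3
  22+, 0–17 yr: 0.73 × 32 = 23.36
  22+, 18+ yr: 0.06 × 2 = 0.12
Post-stratified estimate = 27.53 → 27.5.

27.5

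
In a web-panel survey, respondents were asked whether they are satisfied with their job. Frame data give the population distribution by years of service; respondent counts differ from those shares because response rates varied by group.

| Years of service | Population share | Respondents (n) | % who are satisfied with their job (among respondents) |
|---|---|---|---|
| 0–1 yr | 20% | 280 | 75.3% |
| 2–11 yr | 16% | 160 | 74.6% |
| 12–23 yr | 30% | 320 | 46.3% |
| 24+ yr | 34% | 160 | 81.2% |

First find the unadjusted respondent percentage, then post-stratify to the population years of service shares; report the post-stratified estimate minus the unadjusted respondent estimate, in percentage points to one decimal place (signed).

+2.4 percentage points

Unadjusted (pooled respondent) estimate weights by respondent counts:
  (280/920)×75.3 + (160/920)×74.6 + (320/920)×46.3 + (160/920)×81.2 = 66.1174%
Reweighting by population years of service shares:
  0.2×75.3 + 0.16×74.6 + 0.3×46.3 + 0.34×81.2 = 68.494%
Difference = 68.494 − 66.1174 = 2.3766 pp.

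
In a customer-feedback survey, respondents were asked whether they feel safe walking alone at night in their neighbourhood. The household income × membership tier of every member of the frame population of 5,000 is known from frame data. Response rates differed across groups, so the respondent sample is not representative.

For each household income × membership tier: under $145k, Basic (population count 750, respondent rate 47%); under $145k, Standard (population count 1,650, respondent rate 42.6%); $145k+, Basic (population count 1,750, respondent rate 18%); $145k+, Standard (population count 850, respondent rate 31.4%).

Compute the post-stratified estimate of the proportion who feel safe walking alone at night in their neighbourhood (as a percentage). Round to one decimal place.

32.7%

Weight each group's respondent value by its population share:
  under $145k, Basic: (750/5,000) × 47 = 7.05
  under $145k, Standard: (1,650/5,000) × 42.6 = 14.058
  $145k+, Basic: (1,750/5,000) × 18 = 6.3
  $145k+, Standard: (850/5,000) × 31.4 = 5.338
Post-stratified estimate = 32.746 → 32.7%.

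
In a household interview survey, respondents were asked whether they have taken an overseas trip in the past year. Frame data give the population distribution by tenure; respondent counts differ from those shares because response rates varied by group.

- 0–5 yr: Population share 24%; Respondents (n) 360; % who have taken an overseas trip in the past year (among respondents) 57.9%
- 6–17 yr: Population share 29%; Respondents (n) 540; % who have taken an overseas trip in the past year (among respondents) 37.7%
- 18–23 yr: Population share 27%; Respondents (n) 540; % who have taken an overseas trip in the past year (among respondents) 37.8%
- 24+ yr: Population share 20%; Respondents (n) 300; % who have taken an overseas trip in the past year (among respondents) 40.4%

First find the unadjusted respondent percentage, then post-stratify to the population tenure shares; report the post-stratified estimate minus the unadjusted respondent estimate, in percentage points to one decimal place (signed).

+0.7 percentage points

Without adjustment, the pooled respondent share is:
  (360/1740)×57.9 + (540/1740)×37.7 + (540/1740)×37.8 + (300/1740)×40.4 = 42.3759%
Reweighting by population tenure shares:
  0.24×57.9 + 0.29×37.7 + 0.27×37.8 + 0.2×40.4 = 43.115%
Difference = 43.115 − 42.3759 = 0.7391 pp.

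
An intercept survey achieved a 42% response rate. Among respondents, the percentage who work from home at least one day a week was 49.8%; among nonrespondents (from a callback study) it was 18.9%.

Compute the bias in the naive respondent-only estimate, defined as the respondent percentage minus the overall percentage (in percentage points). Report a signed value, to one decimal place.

Nonresponse fraction = 1 − 0.42 = 0.58.
Bias = (nonresponse fraction) × (respondent percentage − nonrespondent percentage)
     = 0.58 × (49.8 − 18.9) = 0.58 × 30.9 = 17.922.

+17.9 percentage points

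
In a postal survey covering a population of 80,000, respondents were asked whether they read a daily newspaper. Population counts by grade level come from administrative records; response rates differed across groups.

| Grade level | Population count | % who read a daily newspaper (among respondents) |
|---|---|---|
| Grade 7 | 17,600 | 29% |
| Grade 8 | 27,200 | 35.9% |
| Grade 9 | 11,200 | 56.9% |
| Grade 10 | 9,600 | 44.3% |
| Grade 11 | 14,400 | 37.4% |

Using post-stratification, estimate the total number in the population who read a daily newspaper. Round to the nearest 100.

Estimated count per cell = population count × respondent percentage:
  Grade 7: 17,600 × 29% = 5104
  Grade 8: 27,200 × 35.9% = 9764.8
  Grade 9: 11,200 × 56.9% = 6372.8
  Grade 10: 9,600 × 44.3% = 4252.8
  Grade 11: 14,400 × 37.4% = 5385.6
Estimated total = 30,880 → 30,900.

30,900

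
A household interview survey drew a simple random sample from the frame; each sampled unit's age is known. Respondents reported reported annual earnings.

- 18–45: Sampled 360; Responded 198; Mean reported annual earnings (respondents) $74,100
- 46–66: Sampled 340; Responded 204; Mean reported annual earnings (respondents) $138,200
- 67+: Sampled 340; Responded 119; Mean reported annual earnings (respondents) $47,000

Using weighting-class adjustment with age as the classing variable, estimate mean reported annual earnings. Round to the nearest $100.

Response rates by class: 18–45 198/360 = 55%, 46–66 204/340 = 60%, 67+ 119/340 = 35%.
With weight = n_sampled/n_responded per class, the weighted class total is n_sampled:
  18–45: 360 × 74,100 = 26,676,000
  46–66: 340 × 138,200 = 46,988,000
  67+: 340 × 47,000 = 15,980,000
Adjusted estimate = 89,644,000 / 1,040 = 86196.2 → $86,200.

$86,200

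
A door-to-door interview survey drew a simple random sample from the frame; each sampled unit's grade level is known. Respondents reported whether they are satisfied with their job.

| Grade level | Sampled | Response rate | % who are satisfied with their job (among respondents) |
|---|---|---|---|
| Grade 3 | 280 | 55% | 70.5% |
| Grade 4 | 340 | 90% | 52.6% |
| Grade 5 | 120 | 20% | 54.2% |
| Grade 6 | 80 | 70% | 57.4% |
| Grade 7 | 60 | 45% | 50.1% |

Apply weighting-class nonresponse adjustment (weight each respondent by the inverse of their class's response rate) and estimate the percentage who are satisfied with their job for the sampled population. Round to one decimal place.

58.8%

Each respondent's weight = sampled/responded in their class; summing within a class gives n_sampled, so:
  Grade 3: 280 × 70.5 = 19,740
  Grade 4: 340 × 52.6 = 17,884
  Grade 5: 120 × 54.2 = 6504
  Grade 6: 80 × 57.4 = 4592
  Grade 7: 60 × 50.1 = 3006
Adjusted estimate = 51,726 / 880 = 58.7795 → 58.8%.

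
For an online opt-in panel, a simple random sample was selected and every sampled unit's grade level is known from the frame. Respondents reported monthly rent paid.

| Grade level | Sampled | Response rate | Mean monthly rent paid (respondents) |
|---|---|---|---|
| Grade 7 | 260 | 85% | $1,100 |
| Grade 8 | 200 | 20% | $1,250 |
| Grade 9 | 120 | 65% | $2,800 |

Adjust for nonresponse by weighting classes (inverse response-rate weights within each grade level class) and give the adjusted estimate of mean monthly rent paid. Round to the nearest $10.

With weight = n_sampled/n_responded per class, the weighted class total is n_sampled:
  Grade 7: 260 × 1100 = 286,000
  Grade 8: 200 × 1250 = 250,000
  Grade 9: 120 × 2800 = 336,000
Adjusted estimate = 872,000 / 580 = 1503.45 → $1,500.

$1,500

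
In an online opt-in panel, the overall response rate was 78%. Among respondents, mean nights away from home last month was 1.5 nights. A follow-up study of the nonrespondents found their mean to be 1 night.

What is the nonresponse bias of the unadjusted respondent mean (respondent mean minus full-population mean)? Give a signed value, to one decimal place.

+0.1

Nonresponse fraction = 1 − 0.78 = 0.22.
Bias = (nonresponse fraction) × (respondent mean − nonrespondent mean)
     = 0.22 × (1.5 − 1) = 0.22 × 0.5 = 0.11.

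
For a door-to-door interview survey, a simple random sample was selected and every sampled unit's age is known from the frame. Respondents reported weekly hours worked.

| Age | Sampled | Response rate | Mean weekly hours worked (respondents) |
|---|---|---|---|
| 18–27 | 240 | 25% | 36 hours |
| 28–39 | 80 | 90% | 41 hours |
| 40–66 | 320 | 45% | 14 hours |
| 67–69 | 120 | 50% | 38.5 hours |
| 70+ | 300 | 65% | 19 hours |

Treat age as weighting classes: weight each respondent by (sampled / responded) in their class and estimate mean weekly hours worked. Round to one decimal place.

25.2

With weight = n_sampled/n_responded per class, the weighted class total is n_sampled:
  18–27: 240 × 36 = 8640
  28–39: 80 × 41 = 3280
  40–66: 320 × 14 = 4480
  67–69: 120 × 38.5 = 4620
  70+: 300 × 19 = 5700
Adjusted estimate = 26,720 / 1,060 = 25.2075 → 25.2.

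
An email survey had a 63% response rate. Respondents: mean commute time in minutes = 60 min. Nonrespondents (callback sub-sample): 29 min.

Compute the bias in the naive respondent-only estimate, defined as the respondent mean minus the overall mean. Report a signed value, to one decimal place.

+11.5

Nonresponse fraction = 1 − 0.63 = 0.37.
Bias = (nonresponse fraction) × (respondent mean − nonrespondent mean)
     = 0.37 × (60 − 29) = 0.37 × 31 = 11.47.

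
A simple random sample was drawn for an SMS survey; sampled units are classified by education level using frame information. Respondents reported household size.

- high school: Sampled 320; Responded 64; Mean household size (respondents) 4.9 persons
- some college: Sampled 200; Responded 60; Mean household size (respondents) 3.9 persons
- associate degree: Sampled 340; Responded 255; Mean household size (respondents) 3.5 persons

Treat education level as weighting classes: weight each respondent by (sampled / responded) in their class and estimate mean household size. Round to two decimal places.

4.11

Class response rates: high school 64/320 = 20%, some college 60/200 = 30%, associate degree 255/340 = 75%.
With weight = n_sampled/n_responded per class, the weighted class total is n_sampled:
  high school: 320 × 4.9 = 1568
  some college: 200 × 3.9 = 780
  associate degree: 340 × 3.5 = 1190
Adjusted estimate = 3538 / 860 = 4.11395 → 4.11.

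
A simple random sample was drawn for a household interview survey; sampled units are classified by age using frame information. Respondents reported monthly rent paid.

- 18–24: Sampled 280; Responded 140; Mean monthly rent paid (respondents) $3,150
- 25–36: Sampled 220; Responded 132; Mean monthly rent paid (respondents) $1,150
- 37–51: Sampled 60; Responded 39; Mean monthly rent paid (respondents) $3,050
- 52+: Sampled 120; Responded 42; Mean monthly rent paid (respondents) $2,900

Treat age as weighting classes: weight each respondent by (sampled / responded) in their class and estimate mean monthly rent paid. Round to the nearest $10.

Response rates by class: 18–24 140/280 = 50%, 25–36 132/220 = 60%, 37–51 39/60 = 65%, 52+ 42/120 = 35%.
Weighting each respondent by the inverse class response rate inflates each class back to its sampled size, so the class weight is n_sampled:
  18–24: 280 × 3150 = 882,000
  25–36: 220 × 1150 = 253,000
  37–51: 60 × 3050 = 183,000
  52+: 120 × 2900 = 348,000
Adjusted estimate = 1,666,000 / 680 = 2450 → $2,450.

$2,450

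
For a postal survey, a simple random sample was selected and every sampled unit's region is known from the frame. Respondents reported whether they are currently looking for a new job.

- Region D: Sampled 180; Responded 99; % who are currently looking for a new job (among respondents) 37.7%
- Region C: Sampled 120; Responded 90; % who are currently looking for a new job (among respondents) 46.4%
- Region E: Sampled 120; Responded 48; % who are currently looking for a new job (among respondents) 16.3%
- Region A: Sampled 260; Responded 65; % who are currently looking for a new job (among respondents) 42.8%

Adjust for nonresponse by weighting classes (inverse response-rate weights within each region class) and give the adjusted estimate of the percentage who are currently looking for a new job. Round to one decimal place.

37.4%

Class response rates: Region D 99/180 = 55%, Region C 90/120 = 75%, Region E 48/120 = 40%, Region A 65/260 = 25%.
Inverse-response-rate weighting restores each class to its sampled count, so class totals weight by n_sampled:
  Region D: 180 × 37.7 = 6786
  Region C: 120 × 46.4 = 5568
  Region E: 120 × 16.3 = 1956
  Region A: 260 × 42.8 = 11,128
Adjusted estimate = 25,438 / 680 = 37.4088 → 37.4%.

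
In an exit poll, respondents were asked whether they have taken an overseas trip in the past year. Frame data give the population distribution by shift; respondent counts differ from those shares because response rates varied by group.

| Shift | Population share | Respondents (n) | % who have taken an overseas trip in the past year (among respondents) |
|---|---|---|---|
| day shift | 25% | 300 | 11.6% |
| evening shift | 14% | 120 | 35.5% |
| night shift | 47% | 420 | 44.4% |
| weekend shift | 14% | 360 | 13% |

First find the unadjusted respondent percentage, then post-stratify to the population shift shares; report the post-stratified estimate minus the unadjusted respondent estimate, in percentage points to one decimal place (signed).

+4.7 percentage points

Without adjustment, the pooled respondent share is:
  (300/1200)×11.6 + (120/1200)×35.5 + (420/1200)×44.4 + (360/1200)×13 = 25.89%
Reweighting by population shift shares:
  0.25×11.6 + 0.14×35.5 + 0.47×44.4 + 0.14×13 = 30.558%
Difference = 30.558 − 25.89 = 4.668 pp.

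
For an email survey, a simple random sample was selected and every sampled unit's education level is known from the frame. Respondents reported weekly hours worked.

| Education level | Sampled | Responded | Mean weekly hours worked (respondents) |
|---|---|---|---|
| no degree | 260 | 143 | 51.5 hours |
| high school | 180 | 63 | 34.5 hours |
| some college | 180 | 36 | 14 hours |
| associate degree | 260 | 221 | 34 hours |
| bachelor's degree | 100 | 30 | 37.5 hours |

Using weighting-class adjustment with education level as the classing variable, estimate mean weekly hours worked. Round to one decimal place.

Class response rates: no degree 143/260 = 55%, high school 63/180 = 35%, some college 36/180 = 20%, associate degree 221/260 = 85%, bachelor's degree 30/100 = 30%.
Each respondent's weight = sampled/responded in their class; summing within a class gives n_sampled, so:
  no degree: 260 × 51.5 = 13,390
  high school: 180 × 34.5 = 6210
  some college: 180 × 14 = 2520
  associate degree: 260 × 34 = 8840
  bachelor's degree: 100 × 37.5 = 3750
Adjusted estimate = 34,710 / 980 = 35.4184 → 35.4.

35.4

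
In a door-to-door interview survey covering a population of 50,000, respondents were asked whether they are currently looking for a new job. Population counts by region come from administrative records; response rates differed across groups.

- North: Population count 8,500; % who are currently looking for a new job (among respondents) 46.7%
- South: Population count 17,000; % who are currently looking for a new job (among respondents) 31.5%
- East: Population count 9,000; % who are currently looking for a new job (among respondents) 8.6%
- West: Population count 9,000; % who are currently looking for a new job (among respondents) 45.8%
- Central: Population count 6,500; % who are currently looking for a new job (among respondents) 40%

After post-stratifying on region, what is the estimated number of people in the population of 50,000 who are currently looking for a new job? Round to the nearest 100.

16,800

Each cell contributes its population count × the respondent rate:
  North: 8,500 × 46.7% = 3969.5
  South: 17,000 × 31.5% = 5355
  East: 9,000 × 8.6% = 774
  West: 9,000 × 45.8% = 4122
  Central: 6,500 × 40% = 2600
Estimated total = 16820.5 → 16,800.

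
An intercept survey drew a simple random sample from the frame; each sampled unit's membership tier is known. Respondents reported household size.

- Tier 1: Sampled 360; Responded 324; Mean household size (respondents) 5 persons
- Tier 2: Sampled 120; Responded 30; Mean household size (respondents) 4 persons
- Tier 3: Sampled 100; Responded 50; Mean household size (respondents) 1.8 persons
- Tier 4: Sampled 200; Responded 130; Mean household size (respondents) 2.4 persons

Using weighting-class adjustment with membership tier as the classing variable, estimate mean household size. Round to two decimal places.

Class response rates: Tier 1 324/360 = 90%, Tier 2 30/120 = 25%, Tier 3 50/100 = 50%, Tier 4 130/200 = 65%.
Each respondent's weight = sampled/responded in their class; summing within a class gives n_sampled, so:
  Tier 1: 360 × 5 = 1800
  Tier 2: 120 × 4 = 480
  Tier 3: 100 × 1.8 = 180
  Tier 4: 200 × 2.4 = 480
Adjusted estimate = 2940 / 780 = 3.76923 → 3.77.

3.77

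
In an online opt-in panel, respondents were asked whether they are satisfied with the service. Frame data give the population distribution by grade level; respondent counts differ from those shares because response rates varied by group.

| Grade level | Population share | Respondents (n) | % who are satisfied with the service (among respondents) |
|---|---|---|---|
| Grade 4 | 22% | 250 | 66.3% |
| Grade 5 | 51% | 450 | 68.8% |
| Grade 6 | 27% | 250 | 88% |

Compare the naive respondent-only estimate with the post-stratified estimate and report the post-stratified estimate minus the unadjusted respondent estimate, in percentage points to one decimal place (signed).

Naive respondent-only estimate (weights = respondent counts):
  (250/950)×66.3 + (450/950)×68.8 + (250/950)×88 = 73.1947%
Post-stratified estimate weights by population shares:
  0.22×66.3 + 0.51×68.8 + 0.27×88 = 73.434%
Difference = 73.434 − 73.1947 = 0.2393 pp.

+0.2 percentage points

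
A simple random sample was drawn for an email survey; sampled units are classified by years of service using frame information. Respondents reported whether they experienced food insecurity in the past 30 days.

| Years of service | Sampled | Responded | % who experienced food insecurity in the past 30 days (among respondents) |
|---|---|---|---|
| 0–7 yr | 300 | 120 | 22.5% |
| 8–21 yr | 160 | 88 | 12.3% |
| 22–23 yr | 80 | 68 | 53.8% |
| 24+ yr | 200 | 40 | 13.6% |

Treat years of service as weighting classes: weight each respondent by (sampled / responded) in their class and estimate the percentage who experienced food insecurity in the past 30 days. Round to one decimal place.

21.3%

Response rates by class: 0–7 yr 120/300 = 40%, 8–21 yr 88/160 = 55%, 22–23 yr 68/80 = 85%, 24+ yr 40/200 = 20%.
Each respondent's weight = sampled/responded in their class; summing within a class gives n_sampled, so:
  0–7 yr: 300 × 22.5 = 6750
  8–21 yr: 160 × 12.3 = 1968
  22–23 yr: 80 × 53.8 = 4304
  24+ yr: 200 × 13.6 = 2720
Adjusted estimate = 15,742 / 740 = 21.273 → 21.3%.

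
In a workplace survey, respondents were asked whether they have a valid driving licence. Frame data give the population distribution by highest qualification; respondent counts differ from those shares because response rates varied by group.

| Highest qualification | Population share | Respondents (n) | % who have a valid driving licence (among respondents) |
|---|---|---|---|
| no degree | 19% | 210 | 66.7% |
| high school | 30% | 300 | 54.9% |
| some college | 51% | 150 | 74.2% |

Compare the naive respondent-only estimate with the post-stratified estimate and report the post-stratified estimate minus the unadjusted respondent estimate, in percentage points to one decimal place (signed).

Unadjusted (pooled respondent) estimate weights by respondent counts:
  (210/660)×66.7 + (300/660)×54.9 + (150/660)×74.2 = 63.0409%
Reweighting by population highest qualification shares:
  0.19×66.7 + 0.3×54.9 + 0.51×74.2 = 66.985%
Difference = 66.985 − 63.0409 = 3.9441 pp.

+3.9 percentage points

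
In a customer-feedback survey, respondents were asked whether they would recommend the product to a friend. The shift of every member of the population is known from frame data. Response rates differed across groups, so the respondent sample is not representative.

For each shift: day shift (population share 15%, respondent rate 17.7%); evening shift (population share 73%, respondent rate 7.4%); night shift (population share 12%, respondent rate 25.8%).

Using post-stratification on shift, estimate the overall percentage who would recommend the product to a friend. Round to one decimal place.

11.2%

Post-stratification weights by population share, not respondent share:
  day shift: 0.15 × 17.7 = 2.655
  evening shift: 0.73 × 7.4 = 5.402
  night shift: 0.12 × 25.8 = 3.096
Post-stratified estimate = 11.153 → 11.2%.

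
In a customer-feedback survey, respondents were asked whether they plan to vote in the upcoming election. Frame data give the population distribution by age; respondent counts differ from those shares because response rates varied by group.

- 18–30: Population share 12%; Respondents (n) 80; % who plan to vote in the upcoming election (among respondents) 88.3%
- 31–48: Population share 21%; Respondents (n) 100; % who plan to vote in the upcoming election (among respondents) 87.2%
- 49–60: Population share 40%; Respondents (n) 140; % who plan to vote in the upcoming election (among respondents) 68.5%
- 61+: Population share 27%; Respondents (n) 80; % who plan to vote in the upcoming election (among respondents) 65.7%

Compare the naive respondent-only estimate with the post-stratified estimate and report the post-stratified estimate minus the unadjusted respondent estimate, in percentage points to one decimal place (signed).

Without adjustment, the pooled respondent share is:
  (80/400)×88.3 + (100/400)×87.2 + (140/400)×68.5 + (80/400)×65.7 = 76.575%
Post-stratifying to population shares instead:
  0.12×88.3 + 0.21×87.2 + 0.4×68.5 + 0.27×65.7 = 74.047%
Difference = 74.047 − 76.575 = -2.528 pp.

-2.5 percentage points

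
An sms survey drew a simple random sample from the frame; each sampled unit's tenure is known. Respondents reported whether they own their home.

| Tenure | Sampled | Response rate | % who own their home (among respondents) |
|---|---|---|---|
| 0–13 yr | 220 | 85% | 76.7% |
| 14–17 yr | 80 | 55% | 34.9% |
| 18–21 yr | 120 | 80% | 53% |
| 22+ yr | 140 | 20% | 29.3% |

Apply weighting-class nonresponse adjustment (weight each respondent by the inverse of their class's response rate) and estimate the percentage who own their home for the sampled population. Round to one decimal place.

Inverse-response-rate weighting restores each class to its sampled count, so class totals weight by n_sampled:
  0–13 yr: 220 × 76.7 = 16,874
  14–17 yr: 80 × 34.9 = 2792
  18–21 yr: 120 × 53 = 6360
  22+ yr: 140 × 29.3 = 4102
Adjusted estimate = 30,128 / 560 = 53.8 → 53.8%.

53.8%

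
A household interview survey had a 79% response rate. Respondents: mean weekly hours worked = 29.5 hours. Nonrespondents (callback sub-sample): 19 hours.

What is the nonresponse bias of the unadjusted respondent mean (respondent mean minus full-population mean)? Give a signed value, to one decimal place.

Nonresponse fraction = 1 − 0.79 = 0.21.
Bias = (nonresponse fraction) × (respondent mean − nonrespondent mean)
     = 0.21 × (29.5 − 19) = 0.21 × 10.5 = 2.205.

+2.2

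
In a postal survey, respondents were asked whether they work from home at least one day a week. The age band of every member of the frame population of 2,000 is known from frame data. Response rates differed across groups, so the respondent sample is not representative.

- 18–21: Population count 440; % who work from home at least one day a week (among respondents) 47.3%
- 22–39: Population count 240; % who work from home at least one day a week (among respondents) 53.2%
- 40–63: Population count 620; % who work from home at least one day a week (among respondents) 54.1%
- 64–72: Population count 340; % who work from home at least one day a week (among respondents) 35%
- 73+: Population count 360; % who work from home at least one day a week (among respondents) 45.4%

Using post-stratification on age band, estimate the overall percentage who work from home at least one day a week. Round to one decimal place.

47.7%

Each cell contributes population-share × respondent value:
  18–21: (440/2,000) × 47.3 = 10.406
  22–39: (240/2,000) × 53.2 = 6.384
  40–63: (620/2,000) × 54.1 = 16.771
  64–72: (340/2,000) × 35 = 5.95
  73+: (360/2,000) × 45.4 = 8.172
Post-stratified estimate = 47.683 → 47.7%.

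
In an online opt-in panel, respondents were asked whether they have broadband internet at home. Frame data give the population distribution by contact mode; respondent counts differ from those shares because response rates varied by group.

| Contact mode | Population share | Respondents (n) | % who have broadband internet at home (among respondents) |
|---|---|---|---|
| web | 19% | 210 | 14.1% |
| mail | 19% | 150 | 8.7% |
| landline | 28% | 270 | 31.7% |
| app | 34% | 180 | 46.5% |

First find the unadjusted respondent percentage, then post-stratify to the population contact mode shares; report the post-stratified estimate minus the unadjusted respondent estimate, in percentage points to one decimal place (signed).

Unadjusted (pooled respondent) estimate weights by respondent counts:
  (210/810)×14.1 + (150/810)×8.7 + (270/810)×31.7 + (180/810)×46.5 = 26.1667%
Post-stratified estimate weights by population shares:
  0.19×14.1 + 0.19×8.7 + 0.28×31.7 + 0.34×46.5 = 29.018%
Difference = 29.018 − 26.1667 = 2.8513 pp.

+2.9 percentage points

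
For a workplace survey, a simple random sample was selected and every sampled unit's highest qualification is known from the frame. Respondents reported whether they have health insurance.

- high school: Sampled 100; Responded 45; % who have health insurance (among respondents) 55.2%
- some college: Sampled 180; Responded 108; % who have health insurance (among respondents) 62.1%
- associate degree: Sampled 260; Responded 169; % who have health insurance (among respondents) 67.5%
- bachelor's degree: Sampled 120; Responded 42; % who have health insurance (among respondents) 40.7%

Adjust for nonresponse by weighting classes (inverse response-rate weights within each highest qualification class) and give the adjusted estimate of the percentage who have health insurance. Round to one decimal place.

Response rates by class: high school 45/100 = 45%, some college 108/180 = 60%, associate degree 169/260 = 65%, bachelor's degree 42/120 = 35%.
Weighting each respondent by the inverse class response rate inflates each class back to its sampled size, so the class weight is n_sampled:
  high school: 100 × 55.2 = 5520
  some college: 180 × 62.1 = 11,178
  associate degree: 260 × 67.5 = 17,550
  bachelor's degree: 120 × 40.7 = 4884
Adjusted estimate = 39,132 / 660 = 59.2909 → 59.3%.

59.3%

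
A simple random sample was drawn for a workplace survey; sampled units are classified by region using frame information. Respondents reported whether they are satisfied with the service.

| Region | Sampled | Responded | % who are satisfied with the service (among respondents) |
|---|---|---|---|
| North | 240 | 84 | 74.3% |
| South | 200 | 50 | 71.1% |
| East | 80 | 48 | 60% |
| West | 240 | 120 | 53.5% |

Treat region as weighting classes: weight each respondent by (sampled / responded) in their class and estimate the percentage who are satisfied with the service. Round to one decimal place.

Response rates by class: North 84/240 = 35%, South 50/200 = 25%, East 48/80 = 60%, West 120/240 = 50%.
Weighting each respondent by the inverse class response rate inflates each class back to its sampled size, so the class weight is n_sampled:
  North: 240 × 74.3 = 17,832
  South: 200 × 71.1 = 14220
  East: 80 × 60 = 4800
  West: 240 × 53.5 = 12,840
Adjusted estimate = 49,692 / 760 = 65.3842 → 65.4%.

65.4%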